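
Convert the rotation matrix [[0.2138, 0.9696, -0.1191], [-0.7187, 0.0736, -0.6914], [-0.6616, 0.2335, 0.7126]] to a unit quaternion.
0.7071 + 0.327i + 0.1918j - 0.5969k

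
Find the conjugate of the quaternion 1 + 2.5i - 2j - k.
1 - 2.5i + 2j + k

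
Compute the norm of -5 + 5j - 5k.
√75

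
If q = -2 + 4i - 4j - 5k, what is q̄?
-2 - 4i + 4j + 5k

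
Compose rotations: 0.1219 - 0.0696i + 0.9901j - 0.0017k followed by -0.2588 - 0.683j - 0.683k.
0.6435 + 0.6954i - 0.292j - 0.1304k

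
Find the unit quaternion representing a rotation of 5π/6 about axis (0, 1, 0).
0.2588 + 0.9659j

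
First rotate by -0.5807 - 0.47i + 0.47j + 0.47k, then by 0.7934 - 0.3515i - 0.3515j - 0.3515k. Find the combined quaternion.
-0.2955 - 0.1688i + 0.9074j + 0.2466k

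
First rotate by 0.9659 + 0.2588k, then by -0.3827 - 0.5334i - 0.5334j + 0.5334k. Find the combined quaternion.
-0.5077 - 0.6533i - 0.3772j + 0.4162k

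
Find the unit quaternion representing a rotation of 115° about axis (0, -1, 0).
0.5373 - 0.8434j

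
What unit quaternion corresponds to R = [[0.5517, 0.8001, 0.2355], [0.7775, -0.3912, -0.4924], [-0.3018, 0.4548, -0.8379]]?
0.284 + 0.8338i + 0.473j - 0.0199k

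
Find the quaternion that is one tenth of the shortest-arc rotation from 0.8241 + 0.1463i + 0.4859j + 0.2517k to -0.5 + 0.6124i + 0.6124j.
0.8881 + 0.0497i + 0.3839j + 0.2477k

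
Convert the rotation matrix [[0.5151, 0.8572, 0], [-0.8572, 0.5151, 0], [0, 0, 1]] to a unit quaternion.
0.8704 - 0.4924k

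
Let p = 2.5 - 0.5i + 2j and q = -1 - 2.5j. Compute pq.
2.5 + 0.5i - 8.25j + 1.25k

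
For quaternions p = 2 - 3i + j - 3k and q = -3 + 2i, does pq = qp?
No: pq = 13i - 9j + 7k ≠ 13i + 3j + 11k = qp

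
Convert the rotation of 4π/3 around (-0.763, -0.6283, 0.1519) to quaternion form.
-0.5 - 0.6608i - 0.5441j + 0.1315k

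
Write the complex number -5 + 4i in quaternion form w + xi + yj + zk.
-5 + 4i + 0j + 0k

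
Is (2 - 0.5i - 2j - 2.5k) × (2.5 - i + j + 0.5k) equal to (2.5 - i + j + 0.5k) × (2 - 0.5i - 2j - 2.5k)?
No: pq = 7.75 - 1.75i - 0.25j - 7.75k ≠ 7.75 - 4.75i - 5.75j - 2.75k = qp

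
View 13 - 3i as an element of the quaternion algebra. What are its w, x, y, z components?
13 - 3i + 0j + 0k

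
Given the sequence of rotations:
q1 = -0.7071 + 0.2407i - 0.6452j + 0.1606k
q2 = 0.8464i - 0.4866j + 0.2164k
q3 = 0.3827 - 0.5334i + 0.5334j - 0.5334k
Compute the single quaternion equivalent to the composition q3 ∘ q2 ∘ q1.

q2 · q1 = -0.5524 - 0.537i + 0.2602j - 0.582k
q3 · q2 · q1 = -0.9471 - 0.0825i - 0.2191j + 0.2196k
-0.9471 - 0.0825i - 0.2191j + 0.2196k


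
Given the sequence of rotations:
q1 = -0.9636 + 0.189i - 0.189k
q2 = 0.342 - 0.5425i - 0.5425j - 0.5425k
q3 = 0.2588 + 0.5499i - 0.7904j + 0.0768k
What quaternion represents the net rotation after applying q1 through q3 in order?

q2 · q1 = -0.3296 + 0.6899i + 0.3177j + 0.5606k
q3 · q2 · q1 = -0.2566 - 0.4702i + 0.0874j + 0.8398k
-0.2566 - 0.4702i + 0.0874j + 0.8398k


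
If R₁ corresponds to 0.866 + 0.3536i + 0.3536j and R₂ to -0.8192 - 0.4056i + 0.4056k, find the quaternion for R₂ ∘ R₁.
-0.566 - 0.7843i - 0.1462j + 0.2078k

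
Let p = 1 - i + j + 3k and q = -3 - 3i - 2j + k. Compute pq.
-7 + 7i - 13j - 3k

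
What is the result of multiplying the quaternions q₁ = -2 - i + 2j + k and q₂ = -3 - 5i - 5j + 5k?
6 + 28i + 4j + 2k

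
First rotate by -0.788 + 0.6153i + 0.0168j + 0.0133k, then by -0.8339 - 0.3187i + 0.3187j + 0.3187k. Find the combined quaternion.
0.8436 - 0.2631i - 0.0648j - 0.4637k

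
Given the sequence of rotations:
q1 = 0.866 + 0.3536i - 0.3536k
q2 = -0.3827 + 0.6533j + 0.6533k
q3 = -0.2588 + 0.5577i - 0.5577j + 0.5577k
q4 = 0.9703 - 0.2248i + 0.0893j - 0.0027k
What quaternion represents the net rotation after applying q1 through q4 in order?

q2 · q1 = -0.1004 - 0.3663i + 0.7968j + 0.4701k
q3 · q2 · q1 = 0.4125 - 0.6677i - 0.6167j + 0.0624k
q4 · q3 · q2 · q1 = 0.3054 - 0.7367i - 0.5457j + 0.2577k
0.3054 - 0.7367i - 0.5457j + 0.2577k


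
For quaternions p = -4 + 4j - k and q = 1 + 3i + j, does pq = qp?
No: pq = -8 - 11i - 3j - 13k ≠ -8 - 13i + 3j + 11k = qp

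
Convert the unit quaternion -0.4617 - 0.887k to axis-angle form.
axis = (0, 0, -1), θ = 235°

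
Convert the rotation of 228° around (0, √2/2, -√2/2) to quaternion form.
-0.4067 + 0.646j - 0.646k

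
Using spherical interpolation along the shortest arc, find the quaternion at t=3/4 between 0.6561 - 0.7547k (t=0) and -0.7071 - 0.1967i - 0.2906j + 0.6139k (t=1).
0.704 + 0.1491i + 0.2203j - 0.6585k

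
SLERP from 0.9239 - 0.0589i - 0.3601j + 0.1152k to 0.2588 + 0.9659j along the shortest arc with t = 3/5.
0.3128 - 0.0327i - 0.9471j + 0.064k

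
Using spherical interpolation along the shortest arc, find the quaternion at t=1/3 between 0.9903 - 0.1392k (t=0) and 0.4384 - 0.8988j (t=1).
0.9253 - 0.3644j - 0.1051k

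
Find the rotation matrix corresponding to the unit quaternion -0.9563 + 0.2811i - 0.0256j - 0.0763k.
[[0.987, -0.1603, 0.0061], [0.1315, 0.8303, 0.5415], [-0.0919, -0.5337, 0.8407]]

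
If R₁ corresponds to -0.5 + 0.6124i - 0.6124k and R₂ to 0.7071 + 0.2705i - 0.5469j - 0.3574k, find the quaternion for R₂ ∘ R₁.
-0.7381 + 0.6327i + 0.2202j + 0.0806k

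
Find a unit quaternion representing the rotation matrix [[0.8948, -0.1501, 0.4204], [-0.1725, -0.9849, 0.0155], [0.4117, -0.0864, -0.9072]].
-0.0262 + 0.973i - 0.0829j + 0.2138k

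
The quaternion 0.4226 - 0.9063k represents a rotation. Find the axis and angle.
axis = (0, 0, -1), θ = 130°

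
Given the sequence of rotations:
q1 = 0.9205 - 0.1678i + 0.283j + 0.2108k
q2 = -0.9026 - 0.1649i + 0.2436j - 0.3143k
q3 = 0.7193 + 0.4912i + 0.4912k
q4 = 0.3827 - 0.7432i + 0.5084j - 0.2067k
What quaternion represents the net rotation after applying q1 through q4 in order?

q2 · q1 = -0.8612 + 0.14i + 0.0563j - 0.4854k
q3 · q2 · q1 = -0.4498 - 0.35i + 0.3477j - 0.7445k
q4 · q3 · q2 · q1 = -0.7629 - 0.1063i - 0.5766j - 0.2724k
-0.7629 - 0.1063i - 0.5766j - 0.2724k


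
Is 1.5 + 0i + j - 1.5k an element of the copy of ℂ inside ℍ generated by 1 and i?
No. The quaternion 1.5 + j - 1.5k has j-coefficient y = 1 and k-coefficient z = -1.5, not both zero, so it does not lie in the complex subalgebra spanned by 1 and i.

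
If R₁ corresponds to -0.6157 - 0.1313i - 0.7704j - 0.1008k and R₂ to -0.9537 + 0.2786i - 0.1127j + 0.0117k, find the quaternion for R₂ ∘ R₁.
0.5381 - 0.0259i + 0.8307j - 0.1405k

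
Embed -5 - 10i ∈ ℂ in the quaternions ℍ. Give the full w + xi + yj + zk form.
-5 - 10i + 0j + 0k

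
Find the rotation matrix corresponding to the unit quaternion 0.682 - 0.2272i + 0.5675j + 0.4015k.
[[0.0335, -0.8055, 0.5916], [0.2898, 0.5744, 0.7656], [-0.9565, 0.1458, 0.2526]]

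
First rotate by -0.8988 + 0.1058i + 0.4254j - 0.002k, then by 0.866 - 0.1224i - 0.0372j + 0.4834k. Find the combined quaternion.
-0.7486 - 0.0039i + 0.4527j - 0.4843k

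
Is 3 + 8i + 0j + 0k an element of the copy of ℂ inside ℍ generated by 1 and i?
Yes. The quaternion 3 + 8i has j- and k-coefficients y = z = 0, so it lies in the complex subalgebra spanned by 1 and i.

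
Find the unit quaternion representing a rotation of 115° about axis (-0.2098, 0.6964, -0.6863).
0.5373 - 0.1769i + 0.5873j - 0.5788k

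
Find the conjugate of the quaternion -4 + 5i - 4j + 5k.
-4 - 5i + 4j - 5k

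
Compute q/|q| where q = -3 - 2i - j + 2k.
-0.7071 - 0.4714i - 0.2357j + 0.4714k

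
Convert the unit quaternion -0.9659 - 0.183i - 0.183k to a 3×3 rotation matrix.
[[0.933, -0.3535, 0.067], [0.3535, 0.866, -0.3535], [0.067, 0.3535, 0.933]]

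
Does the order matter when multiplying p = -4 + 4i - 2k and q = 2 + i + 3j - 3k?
Yes: pq = -18 + 10i - 2j + 20k ≠ -18 - 2i - 22j - 4k = qp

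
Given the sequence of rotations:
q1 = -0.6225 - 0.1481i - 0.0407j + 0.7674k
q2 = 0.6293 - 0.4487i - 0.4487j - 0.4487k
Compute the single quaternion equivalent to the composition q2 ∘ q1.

q2 · q1 = -0.1321 - 0.1765i + 0.6645j + 0.7141k
-0.1321 - 0.1765i + 0.6645j + 0.7141k


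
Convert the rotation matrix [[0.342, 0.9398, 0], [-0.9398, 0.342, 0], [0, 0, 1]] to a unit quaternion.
0.8191 - 0.5736k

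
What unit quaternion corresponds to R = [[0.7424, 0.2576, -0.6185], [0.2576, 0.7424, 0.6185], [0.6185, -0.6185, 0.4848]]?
0.8616 - 0.3589i - 0.3589j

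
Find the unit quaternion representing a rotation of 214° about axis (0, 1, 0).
-0.2924 + 0.9563j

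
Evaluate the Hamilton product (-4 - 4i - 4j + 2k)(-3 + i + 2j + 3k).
18 - 8i + 18j - 22k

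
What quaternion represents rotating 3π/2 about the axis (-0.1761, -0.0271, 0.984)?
-0.7071 - 0.1245i - 0.0192j + 0.6958k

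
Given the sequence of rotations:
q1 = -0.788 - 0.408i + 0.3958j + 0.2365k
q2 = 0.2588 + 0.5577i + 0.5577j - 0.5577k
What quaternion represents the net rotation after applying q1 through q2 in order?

q2 · q1 = -0.0652 - 0.1924i - 0.2414j + 0.949k
-0.0652 - 0.1924i - 0.2414j + 0.949k


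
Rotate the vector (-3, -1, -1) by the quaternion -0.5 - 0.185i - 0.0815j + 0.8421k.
(0.652, 3.245, 0.213)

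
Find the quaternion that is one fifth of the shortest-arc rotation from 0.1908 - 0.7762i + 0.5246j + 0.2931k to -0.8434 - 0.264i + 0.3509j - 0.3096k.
-0.0652 - 0.7895i + 0.5828j + 0.1813k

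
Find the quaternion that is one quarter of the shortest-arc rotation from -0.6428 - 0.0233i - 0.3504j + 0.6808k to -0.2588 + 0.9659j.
-0.4755 - 0.0205i - 0.644j + 0.5989k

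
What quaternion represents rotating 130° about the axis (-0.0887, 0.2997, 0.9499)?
0.4226 - 0.0804i + 0.2716j + 0.8609k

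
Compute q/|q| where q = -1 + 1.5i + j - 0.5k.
-0.4714 + 0.7071i + 0.4714j - 0.2357k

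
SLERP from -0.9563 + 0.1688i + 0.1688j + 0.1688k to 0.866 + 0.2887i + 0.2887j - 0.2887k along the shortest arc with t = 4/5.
-0.9187 - 0.2012i - 0.2012j + 0.2739k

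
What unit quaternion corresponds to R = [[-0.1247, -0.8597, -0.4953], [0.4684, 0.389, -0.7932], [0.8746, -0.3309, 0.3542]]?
0.6361 + 0.1817i - 0.5384j + 0.522k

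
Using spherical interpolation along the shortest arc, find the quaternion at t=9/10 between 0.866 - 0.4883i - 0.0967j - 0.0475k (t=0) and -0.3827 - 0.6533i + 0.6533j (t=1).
0.5035 + 0.5657i - 0.6531j - 0.0071k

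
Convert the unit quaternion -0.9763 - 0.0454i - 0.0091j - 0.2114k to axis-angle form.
axis = (-0.2098, -0.042, -0.9768), θ = 335°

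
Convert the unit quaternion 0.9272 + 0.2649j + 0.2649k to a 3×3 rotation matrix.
[[0.7193, -0.4912, 0.4912], [0.4912, 0.8597, 0.1403], [-0.4912, 0.1403, 0.8597]]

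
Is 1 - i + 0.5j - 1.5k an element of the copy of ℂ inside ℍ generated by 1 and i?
No. The quaternion 1 - i + 0.5j - 1.5k has j-coefficient y = 0.5 and k-coefficient z = -1.5, not both zero, so it does not lie in the complex subalgebra spanned by 1 and i.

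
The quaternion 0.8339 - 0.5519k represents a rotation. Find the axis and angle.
axis = (0, 0, -1), θ = 67°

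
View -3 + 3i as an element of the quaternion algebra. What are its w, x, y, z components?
-3 + 3i + 0j + 0k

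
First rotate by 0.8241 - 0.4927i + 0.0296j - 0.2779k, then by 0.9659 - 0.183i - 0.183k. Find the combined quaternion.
0.655 - 0.6213i + 0.0679j - 0.4247k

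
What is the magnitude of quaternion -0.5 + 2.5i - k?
2.739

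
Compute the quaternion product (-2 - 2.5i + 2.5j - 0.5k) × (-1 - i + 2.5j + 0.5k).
-6.5 + 7i - 5.75j - 4.25k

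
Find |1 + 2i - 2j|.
3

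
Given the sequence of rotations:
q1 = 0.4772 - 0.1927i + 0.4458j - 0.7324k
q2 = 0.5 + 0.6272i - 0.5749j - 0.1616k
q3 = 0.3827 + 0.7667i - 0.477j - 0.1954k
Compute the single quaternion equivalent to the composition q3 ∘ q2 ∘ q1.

q2 · q1 = 0.4974 + 0.696i + 0.4391j - 0.2745k
q3 · q2 · q1 = -0.1875 + 0.8645i + 0.0052j + 0.4664k
-0.1875 + 0.8645i + 0.0052j + 0.4664k


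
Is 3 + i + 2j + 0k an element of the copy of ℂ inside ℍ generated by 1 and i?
No. The quaternion 3 + i + 2j has j-coefficient y = 2 and k-coefficient z = 0, not both zero, so it does not lie in the complex subalgebra spanned by 1 and i.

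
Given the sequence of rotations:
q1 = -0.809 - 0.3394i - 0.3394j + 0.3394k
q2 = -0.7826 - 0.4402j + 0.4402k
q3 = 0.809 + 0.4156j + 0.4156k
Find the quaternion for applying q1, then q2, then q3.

q2 · q1 = 0.3343 + 0.2656i + 0.4723j - 0.7711k
q3 · q2 · q1 = 0.3946 - 0.3019i + 0.6314j - 0.5953k
0.3946 - 0.3019i + 0.6314j - 0.5953k


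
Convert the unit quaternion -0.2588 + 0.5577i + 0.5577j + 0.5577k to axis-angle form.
axis = (√3/3, √3/3, √3/3), θ = 7π/6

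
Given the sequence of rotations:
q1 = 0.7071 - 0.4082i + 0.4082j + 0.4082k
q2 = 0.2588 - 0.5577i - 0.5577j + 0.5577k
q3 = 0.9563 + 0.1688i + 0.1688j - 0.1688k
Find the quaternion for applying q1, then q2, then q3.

q2 · q1 = -0.0447 - 0.9553i - 0.2887j + 0.0447k
q3 · q2 · q1 = 0.1748 - 0.9623i - 0.1299j + 0.1628k
0.1748 - 0.9623i - 0.1299j + 0.1628k


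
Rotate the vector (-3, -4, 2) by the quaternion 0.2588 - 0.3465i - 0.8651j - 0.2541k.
(-1.59, -2.689, -4.387)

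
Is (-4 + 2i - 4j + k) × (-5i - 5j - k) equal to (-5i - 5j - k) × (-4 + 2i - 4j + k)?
No: pq = -9 + 29i + 17j - 26k ≠ -9 + 11i + 23j + 34k = qp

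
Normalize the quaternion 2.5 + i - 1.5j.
0.8111 + 0.3244i - 0.4867j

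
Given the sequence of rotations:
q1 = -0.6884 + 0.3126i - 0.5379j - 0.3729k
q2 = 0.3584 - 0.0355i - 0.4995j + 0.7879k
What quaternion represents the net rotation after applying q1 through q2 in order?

q2 · q1 = -0.2105 + 0.7465i + 0.3841j - 0.5008k
-0.2105 + 0.7465i + 0.3841j - 0.5008k


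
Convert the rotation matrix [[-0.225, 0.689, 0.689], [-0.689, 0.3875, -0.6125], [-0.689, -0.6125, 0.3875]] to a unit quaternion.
0.6225 + 0.5534j - 0.5534k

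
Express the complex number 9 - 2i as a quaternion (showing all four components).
9 - 2i + 0j + 0k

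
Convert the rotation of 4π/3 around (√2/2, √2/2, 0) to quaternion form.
-0.5 + 0.6124i + 0.6124j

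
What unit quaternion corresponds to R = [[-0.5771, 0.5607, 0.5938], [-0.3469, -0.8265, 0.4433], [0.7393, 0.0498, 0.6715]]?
-0.2588 + 0.3801i + 0.1406j + 0.8768k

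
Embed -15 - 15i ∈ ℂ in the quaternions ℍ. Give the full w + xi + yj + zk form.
-15 - 15i + 0j + 0k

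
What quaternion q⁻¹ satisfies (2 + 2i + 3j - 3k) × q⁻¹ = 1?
0.0769 - 0.0769i - 0.1154j + 0.1154k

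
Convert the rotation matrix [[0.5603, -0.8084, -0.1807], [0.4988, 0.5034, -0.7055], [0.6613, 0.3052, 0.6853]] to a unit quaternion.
0.829 + 0.3048i - 0.2539j + 0.3942k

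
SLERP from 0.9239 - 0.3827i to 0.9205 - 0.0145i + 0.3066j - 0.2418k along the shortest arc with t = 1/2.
0.9573 - 0.2062i + 0.1591j - 0.1255k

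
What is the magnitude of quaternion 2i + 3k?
√13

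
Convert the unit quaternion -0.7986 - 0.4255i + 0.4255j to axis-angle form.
axis = (-√2/2, √2/2, 0), θ = 286°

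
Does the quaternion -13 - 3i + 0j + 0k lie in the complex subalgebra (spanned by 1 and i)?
Yes. The quaternion -13 - 3i has j- and k-coefficients y = z = 0, so it lies in the complex subalgebra spanned by 1 and i.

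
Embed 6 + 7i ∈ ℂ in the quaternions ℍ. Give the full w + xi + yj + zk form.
6 + 7i + 0j + 0k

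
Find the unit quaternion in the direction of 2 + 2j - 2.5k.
0.5298 + 0.5298j - 0.6623k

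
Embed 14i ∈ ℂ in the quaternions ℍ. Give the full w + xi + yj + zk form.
0 + 14i + 0j + 0k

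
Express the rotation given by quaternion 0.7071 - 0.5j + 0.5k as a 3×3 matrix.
[[0, -0.7071, -0.7071], [0.7071, 0.5, -0.5], [0.7071, -0.5, 0.5]]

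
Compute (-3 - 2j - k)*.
-3 + 2j + k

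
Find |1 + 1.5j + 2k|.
2.693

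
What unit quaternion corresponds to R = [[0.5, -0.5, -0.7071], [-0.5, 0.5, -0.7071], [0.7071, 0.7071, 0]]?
0.7071 + 0.5i - 0.5j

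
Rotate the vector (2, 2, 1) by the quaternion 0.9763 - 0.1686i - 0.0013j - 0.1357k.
(2.5, 1.613, 0.382)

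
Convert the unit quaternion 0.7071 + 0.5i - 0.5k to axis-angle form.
axis = (√2/2, 0, -√2/2), θ = π/2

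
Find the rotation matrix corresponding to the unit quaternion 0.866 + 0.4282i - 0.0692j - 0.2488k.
[[0.8666, 0.3717, -0.3329], [-0.4902, 0.5095, -0.7072], [-0.0932, 0.7761, 0.6237]]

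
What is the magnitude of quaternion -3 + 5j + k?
√35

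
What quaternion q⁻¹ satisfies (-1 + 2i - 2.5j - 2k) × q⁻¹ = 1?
-0.0656 - 0.1311i + 0.1639j + 0.1311k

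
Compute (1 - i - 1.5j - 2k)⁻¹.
0.1212 + 0.1212i + 0.1818j + 0.2424k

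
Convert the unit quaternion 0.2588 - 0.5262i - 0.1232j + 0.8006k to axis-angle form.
axis = (-0.5448, -0.1275, 0.8288), θ = 5π/6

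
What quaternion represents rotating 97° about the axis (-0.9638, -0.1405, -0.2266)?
0.6626 - 0.7218i - 0.1052j - 0.1697k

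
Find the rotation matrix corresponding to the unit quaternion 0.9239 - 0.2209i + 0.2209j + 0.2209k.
[[0.8048, -0.5058, 0.3106], [0.3106, 0.8048, 0.5058], [-0.5058, -0.3106, 0.8048]]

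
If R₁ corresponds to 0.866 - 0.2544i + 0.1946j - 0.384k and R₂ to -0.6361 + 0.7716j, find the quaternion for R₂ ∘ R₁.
-0.701 - 0.1345i + 0.5444j + 0.4406k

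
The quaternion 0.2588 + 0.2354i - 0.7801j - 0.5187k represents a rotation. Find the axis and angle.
axis = (0.2437, -0.8076, -0.537), θ = 5π/6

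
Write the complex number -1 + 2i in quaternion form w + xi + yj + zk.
-1 + 2i + 0j + 0k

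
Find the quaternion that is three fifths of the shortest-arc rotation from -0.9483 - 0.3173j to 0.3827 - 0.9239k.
-0.7404 - 0.1572j + 0.6535k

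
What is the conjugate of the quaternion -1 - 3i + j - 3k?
-1 + 3i - j + 3k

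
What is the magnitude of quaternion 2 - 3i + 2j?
√17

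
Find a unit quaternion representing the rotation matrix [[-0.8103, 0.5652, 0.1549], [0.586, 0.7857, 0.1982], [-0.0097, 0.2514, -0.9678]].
0.0436 + 0.3049i + 0.9439j + 0.1191k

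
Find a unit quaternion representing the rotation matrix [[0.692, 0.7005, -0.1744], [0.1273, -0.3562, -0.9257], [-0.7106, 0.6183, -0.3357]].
0.5 + 0.772i + 0.2681j - 0.2866k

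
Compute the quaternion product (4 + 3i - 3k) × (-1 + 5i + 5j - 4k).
-31 + 32i + 17j + 2k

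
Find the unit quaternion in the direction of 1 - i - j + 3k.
0.2887 - 0.2887i - 0.2887j + 0.866k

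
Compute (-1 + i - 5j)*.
-1 - i + 5j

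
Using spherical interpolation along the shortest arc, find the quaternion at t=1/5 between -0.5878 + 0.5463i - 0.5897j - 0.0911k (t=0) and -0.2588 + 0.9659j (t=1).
-0.4472 + 0.4754i - 0.7535j - 0.0793k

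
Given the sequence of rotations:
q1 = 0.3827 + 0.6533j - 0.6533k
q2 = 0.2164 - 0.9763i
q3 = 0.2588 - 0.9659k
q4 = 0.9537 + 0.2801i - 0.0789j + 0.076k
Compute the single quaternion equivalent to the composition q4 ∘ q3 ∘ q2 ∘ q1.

q2 · q1 = 0.0828 - 0.3736i - 0.4964j - 0.7792k
q3 · q2 · q1 = -0.7312 - 0.5762i + 0.2324j - 0.2816k
q4 · q3 · q2 · q1 = -0.4962 - 0.7498i + 0.3144j - 0.3045k
-0.4962 - 0.7498i + 0.3144j - 0.3045k


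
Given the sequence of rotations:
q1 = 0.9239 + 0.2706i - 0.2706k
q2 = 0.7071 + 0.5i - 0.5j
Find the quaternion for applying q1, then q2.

q2 · q1 = 0.518 + 0.7886i - 0.3266j - 0.056k
0.518 + 0.7886i - 0.3266j - 0.056k


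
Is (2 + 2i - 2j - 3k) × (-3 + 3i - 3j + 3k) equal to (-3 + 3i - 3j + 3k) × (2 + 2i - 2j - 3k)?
No: pq = -9 - 15i - 15j + 15k ≠ -9 + 15i + 15j + 15k = qp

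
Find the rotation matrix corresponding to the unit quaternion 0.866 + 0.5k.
[[0.5, -0.866, 0], [0.866, 0.5, 0], [0, 0, 1]]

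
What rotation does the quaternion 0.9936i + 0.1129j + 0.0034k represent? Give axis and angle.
axis = (0.9936, 0.1129, 0.0034), θ = π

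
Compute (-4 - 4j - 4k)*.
-4 + 4j + 4k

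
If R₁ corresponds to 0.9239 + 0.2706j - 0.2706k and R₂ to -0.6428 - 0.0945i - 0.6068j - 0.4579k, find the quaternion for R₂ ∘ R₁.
-0.5536 + 0.2008i - 0.7601j - 0.2747k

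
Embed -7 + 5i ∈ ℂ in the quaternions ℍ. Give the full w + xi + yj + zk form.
-7 + 5i + 0j + 0k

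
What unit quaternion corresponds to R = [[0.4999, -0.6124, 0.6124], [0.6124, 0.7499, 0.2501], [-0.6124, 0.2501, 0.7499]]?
0.866 + 0.3536j + 0.3536k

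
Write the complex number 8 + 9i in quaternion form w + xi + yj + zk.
8 + 9i + 0j + 0k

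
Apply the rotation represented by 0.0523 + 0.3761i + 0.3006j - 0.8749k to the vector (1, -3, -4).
(0.842, 4.837, -1.375)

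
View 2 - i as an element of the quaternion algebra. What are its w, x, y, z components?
2 - i + 0j + 0k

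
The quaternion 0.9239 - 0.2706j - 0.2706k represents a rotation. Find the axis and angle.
axis = (0, -√2/2, -√2/2), θ = π/4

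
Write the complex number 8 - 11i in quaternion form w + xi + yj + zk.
8 - 11i + 0j + 0k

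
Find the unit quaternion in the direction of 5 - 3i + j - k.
0.8333 - 0.5i + 0.1667j - 0.1667k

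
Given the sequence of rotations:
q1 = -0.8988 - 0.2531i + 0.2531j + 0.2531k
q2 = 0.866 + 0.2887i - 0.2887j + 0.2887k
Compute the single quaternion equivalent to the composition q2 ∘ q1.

q2 · q1 = -0.7053 - 0.6248i + 0.3325j - 0.0403k
-0.7053 - 0.6248i + 0.3325j - 0.0403k


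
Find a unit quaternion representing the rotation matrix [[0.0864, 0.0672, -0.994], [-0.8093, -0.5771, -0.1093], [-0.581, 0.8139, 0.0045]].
0.3584 + 0.644i - 0.2881j - 0.6114k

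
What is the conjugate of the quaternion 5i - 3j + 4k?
-5i + 3j - 4k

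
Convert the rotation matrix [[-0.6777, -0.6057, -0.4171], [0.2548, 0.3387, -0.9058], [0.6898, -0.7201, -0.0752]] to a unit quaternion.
-0.3827 - 0.1213i + 0.7231j - 0.5621k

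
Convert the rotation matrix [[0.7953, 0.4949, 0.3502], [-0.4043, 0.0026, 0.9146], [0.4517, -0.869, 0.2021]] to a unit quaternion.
0.7071 - 0.6306i - 0.0359j - 0.3179k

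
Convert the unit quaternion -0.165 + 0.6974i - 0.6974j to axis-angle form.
axis = (√2/2, -√2/2, 0), θ = 199°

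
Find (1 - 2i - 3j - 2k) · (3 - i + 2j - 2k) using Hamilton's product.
3 + 3i - 9j - 15k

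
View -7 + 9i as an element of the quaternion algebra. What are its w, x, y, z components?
-7 + 9i + 0j + 0k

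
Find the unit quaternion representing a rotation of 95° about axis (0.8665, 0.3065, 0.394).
0.6756 + 0.6389i + 0.226j + 0.2905k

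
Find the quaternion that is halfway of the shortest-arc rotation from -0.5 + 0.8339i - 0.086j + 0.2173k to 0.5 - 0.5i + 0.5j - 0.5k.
-0.5243 + 0.6994i - 0.3073j + 0.3761k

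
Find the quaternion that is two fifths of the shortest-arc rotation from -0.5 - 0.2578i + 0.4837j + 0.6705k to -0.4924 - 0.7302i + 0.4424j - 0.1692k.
-0.5643 - 0.5118i + 0.5302j + 0.3721k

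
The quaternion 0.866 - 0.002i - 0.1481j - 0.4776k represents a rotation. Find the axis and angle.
axis = (-0.004, -0.2962, -0.9551), θ = π/3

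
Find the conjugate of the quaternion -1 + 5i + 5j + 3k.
-1 - 5i - 5j - 3k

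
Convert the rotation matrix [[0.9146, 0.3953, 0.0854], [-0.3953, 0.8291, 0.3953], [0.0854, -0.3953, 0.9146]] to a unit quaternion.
0.9563 - 0.2067i - 0.2067k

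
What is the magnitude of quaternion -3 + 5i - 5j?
√59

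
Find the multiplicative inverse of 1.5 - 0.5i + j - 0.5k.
0.4 + 0.1333i - 0.2667j + 0.1333k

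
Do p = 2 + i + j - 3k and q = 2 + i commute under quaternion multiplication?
No: pq = 3 + 4i - j - 7k ≠ 3 + 4i + 5j - 5k = qp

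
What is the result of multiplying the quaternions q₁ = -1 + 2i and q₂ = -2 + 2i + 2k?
-2 - 6i - 4j - 2k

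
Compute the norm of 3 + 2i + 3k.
√22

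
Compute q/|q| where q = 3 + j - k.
0.9045 + 0.3015j - 0.3015k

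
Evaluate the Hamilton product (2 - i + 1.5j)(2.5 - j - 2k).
6.5 - 5.5i - 0.25j - 3k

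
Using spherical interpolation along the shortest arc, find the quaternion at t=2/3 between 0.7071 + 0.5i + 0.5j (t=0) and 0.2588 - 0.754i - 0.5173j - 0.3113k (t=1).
0.0901 + 0.7676i + 0.5898j + 0.2339k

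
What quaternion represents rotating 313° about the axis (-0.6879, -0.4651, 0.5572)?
-0.9171 - 0.2743i - 0.1855j + 0.2222k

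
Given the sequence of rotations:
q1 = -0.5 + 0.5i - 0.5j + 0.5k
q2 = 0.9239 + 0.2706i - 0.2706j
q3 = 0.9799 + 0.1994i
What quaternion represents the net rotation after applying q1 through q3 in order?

q2 · q1 = -0.7326 + 0.1913i - 0.462j + 0.462k
q3 · q2 · q1 = -0.756 + 0.0414i - 0.5448j + 0.3606k
-0.756 + 0.0414i - 0.5448j + 0.3606k


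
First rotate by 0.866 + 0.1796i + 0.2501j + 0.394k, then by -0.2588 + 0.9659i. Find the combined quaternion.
-0.3976 + 0.79i - 0.4453j + 0.1396k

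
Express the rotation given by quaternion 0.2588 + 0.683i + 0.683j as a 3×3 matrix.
[[0.067, 0.933, 0.3535], [0.933, 0.067, -0.3535], [-0.3535, 0.3535, -0.866]]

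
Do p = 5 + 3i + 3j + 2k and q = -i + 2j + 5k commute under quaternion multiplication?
No: pq = -13 + 6i - 7j + 34k ≠ -13 - 16i + 27j + 16k = qp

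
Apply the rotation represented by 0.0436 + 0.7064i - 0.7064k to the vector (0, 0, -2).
(1.996, 0.123, -0.004)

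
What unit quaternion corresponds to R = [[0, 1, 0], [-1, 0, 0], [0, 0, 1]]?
0.7071 - 0.7071k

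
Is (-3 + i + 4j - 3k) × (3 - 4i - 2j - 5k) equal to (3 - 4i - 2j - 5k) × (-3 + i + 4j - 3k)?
No: pq = -12 - 11i + 35j + 20k ≠ -12 + 41i + j - 8k = qp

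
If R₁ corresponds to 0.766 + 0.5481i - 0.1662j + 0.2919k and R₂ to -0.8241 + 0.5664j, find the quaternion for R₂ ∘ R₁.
-0.5371 - 0.2864i + 0.5708j - 0.551k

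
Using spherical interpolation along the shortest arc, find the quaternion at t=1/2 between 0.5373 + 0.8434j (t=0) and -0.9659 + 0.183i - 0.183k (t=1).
0.8624 - 0.105i + 0.4839j + 0.105k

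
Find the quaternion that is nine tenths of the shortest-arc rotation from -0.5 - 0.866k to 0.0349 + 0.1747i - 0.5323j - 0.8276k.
-0.0236 + 0.1606i - 0.4892j - 0.857k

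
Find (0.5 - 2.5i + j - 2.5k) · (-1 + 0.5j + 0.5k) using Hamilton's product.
0.25 + 4.25i + 0.5j + 1.5k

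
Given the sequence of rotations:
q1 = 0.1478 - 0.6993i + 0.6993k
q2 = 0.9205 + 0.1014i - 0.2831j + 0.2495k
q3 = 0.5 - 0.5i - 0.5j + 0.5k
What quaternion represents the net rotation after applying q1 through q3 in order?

q2 · q1 = 0.0325 - 0.8267i - 0.2872j + 0.4826k
q3 · q2 · q1 = -0.782 - 0.5273i - 0.3319j - 0.0122k
-0.782 - 0.5273i - 0.3319j - 0.0122k


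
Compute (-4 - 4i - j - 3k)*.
-4 + 4i + j + 3k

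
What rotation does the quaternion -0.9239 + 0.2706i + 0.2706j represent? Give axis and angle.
axis = (√2/2, √2/2, 0), θ = 7π/4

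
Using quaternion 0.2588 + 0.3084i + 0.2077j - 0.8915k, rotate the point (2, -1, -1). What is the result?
(-1.499, 0.643, -1.828)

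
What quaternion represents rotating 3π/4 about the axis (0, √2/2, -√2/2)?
0.3827 + 0.6533j - 0.6533k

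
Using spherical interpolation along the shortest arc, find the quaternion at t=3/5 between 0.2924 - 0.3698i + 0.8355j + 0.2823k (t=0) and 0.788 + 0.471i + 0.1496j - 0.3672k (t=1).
0.782 + 0.1603i + 0.5884j - 0.1283k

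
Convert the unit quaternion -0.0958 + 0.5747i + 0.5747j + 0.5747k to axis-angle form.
axis = (√3/3, √3/3, √3/3), θ = 191°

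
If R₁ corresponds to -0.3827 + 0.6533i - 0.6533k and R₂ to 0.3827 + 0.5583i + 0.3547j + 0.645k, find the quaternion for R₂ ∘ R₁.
-0.0898 - 0.1954i + 0.6504j - 0.7286k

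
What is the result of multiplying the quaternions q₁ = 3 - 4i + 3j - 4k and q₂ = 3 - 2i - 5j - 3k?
4 - 47i - 10j + 5k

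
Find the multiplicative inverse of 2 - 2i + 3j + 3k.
0.0769 + 0.0769i - 0.1154j - 0.1154k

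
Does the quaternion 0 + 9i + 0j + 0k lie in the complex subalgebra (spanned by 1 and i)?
Yes. The quaternion 9i has j- and k-coefficients y = z = 0, so it lies in the complex subalgebra spanned by 1 and i.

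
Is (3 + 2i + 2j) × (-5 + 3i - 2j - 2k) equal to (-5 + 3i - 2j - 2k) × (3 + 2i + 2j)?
No: pq = -17 - 5i - 12j - 16k ≠ -17 + 3i - 20j + 4k = qp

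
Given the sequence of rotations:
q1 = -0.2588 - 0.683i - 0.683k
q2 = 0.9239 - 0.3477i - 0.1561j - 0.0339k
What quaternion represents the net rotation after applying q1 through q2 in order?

q2 · q1 = -0.4997 - 0.4344i - 0.1739j - 0.7289k
-0.4997 - 0.4344i - 0.1739j - 0.7289k


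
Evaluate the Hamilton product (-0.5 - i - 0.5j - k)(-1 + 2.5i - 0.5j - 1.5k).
1.25 - 3.25j + 3.5k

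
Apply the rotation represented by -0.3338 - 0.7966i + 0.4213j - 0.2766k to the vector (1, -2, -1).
(2.044, 1.123, 0.749)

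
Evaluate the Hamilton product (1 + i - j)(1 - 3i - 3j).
1 - 2i - 4j - 6k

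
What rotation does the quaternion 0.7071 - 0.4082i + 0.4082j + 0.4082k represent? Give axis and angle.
axis = (-√3/3, √3/3, √3/3), θ = π/2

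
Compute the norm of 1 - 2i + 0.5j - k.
2.5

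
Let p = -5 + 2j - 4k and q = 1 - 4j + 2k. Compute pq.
11 - 12i + 22j - 14k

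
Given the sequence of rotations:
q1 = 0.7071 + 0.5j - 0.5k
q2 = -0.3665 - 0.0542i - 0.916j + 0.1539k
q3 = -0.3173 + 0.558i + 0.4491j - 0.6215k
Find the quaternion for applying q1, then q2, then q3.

q2 · q1 = 0.2758 + 0.3427i - 0.8581j + 0.265k
q3 · q2 · q1 = 0.2713 - 0.3691i + 0.0353j - 0.8882k
0.2713 - 0.3691i + 0.0353j - 0.8882k


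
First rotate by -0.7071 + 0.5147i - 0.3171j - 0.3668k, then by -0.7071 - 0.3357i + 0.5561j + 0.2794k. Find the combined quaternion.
0.9516 - 0.242i - 0.1483j - 0.118k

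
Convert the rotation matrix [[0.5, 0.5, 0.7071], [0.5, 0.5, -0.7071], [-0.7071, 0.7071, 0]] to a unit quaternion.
0.7071 + 0.5i + 0.5j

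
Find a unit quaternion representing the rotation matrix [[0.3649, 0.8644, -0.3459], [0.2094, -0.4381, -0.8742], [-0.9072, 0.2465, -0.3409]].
0.3827 + 0.7321i + 0.3667j - 0.4279k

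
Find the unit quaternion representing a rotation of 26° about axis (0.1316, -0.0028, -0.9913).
0.9744 + 0.0296i - 0.0006j - 0.223k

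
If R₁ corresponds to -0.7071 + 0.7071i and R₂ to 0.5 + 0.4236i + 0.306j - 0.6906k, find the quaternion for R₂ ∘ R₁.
-0.6531 + 0.054i - 0.7047j + 0.272k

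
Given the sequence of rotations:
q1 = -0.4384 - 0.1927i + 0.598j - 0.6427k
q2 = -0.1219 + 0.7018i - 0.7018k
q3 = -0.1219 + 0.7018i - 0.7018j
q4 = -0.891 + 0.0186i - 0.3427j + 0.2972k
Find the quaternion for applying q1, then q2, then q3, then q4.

q2 · q1 = -0.2624 + 0.1355i + 0.5134j + 0.8057k
q3 · q2 · q1 = 0.2972 - 0.7661i - 0.4439j + 0.3572k
q4 · q3 · q2 · q1 = -0.5088 + 0.6976i + 0.0593j - 0.5007k
-0.5088 + 0.6976i + 0.0593j - 0.5007k


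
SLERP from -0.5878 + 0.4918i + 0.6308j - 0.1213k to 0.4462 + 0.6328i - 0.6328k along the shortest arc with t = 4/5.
0.2428 + 0.725i + 0.1812j - 0.6186k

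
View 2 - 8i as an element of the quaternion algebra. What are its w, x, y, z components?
2 - 8i + 0j + 0k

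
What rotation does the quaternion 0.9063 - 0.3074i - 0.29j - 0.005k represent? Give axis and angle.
axis = (-0.7273, -0.6862, -0.0118), θ = 50°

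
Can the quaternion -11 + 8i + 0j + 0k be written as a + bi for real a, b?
Yes. The quaternion -11 + 8i has j- and k-coefficients y = z = 0, so it lies in the complex subalgebra spanned by 1 and i.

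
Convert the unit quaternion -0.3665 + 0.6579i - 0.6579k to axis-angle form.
axis = (√2/2, 0, -√2/2), θ = 223°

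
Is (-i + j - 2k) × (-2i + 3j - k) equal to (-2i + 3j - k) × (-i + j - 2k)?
No: pq = -7 + 5i + 3j - k ≠ -7 - 5i - 3j + k = qp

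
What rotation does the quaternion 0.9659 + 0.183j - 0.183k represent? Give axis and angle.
axis = (0, √2/2, -√2/2), θ = π/6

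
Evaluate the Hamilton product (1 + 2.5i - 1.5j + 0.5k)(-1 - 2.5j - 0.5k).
-4.5 - 0.5i + 0.25j - 7.25k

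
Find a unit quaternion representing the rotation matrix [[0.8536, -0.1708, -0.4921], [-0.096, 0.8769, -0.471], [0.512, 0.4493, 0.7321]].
0.9304 + 0.2473i - 0.2698j + 0.0201k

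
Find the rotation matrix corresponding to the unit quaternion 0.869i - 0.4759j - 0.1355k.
[[0.5103, -0.8271, -0.2355], [-0.8271, -0.547, 0.129], [-0.2355, 0.129, -0.9633]]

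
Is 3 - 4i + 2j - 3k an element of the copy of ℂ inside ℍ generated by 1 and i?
No. The quaternion 3 - 4i + 2j - 3k has j-coefficient y = 2 and k-coefficient z = -3, not both zero, so it does not lie in the complex subalgebra spanned by 1 and i.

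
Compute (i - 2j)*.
-i + 2j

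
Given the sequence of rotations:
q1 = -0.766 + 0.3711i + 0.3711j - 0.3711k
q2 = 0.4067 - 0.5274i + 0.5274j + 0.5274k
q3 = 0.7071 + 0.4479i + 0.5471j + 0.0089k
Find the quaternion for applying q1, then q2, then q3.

q2 · q1 = -0.1158 + 0.1635i - 0.2531j - 0.9464k
q3 · q2 · q1 = -0.0082 - 0.4518i + 0.183j - 0.873k
-0.0082 - 0.4518i + 0.183j - 0.873k


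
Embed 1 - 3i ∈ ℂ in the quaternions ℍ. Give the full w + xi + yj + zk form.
1 - 3i + 0j + 0k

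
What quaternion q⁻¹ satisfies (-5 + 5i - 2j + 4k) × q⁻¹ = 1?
-0.0714 - 0.0714i + 0.0286j - 0.0571k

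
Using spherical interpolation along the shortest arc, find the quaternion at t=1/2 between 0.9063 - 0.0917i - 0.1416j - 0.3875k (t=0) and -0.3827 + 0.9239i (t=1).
0.7618 - 0.6002i - 0.0837j - 0.229k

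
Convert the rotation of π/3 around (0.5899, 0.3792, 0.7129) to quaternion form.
0.866 + 0.2949i + 0.1896j + 0.3564k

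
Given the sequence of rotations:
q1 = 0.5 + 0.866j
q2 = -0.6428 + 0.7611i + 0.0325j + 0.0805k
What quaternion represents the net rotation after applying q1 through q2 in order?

q2 · q1 = -0.3495 + 0.3108i - 0.5404j + 0.6994k
-0.3495 + 0.3108i - 0.5404j + 0.6994k


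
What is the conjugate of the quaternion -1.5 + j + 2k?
-1.5 - j - 2k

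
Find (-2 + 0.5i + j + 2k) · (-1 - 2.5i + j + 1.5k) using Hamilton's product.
-0.75 + 4i - 8.75j - 2k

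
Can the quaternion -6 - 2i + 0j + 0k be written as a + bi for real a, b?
Yes. The quaternion -6 - 2i has j- and k-coefficients y = z = 0, so it lies in the complex subalgebra spanned by 1 and i.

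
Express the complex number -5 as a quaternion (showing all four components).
-5 + 0i + 0j + 0k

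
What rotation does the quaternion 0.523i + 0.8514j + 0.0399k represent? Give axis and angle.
axis = (0.523, 0.8514, 0.0399), θ = π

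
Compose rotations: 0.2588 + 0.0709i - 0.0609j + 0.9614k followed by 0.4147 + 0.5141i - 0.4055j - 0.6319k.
0.6537 - 0.2659i - 0.6693j + 0.2326k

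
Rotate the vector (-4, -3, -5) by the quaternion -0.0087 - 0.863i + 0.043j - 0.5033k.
(-6.05, 3.542, -0.927)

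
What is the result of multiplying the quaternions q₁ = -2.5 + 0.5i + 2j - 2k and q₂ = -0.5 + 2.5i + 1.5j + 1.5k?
-0.5i - 10.5j - 7k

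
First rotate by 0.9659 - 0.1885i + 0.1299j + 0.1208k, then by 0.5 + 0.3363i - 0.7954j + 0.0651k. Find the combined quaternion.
0.6418 + 0.126i - 0.7562j + 0.017k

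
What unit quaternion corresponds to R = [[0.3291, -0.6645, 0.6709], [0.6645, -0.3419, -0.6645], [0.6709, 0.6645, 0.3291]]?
0.5737 + 0.5792i + 0.5792k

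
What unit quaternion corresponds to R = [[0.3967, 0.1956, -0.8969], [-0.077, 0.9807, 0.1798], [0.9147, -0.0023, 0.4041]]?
0.8339 - 0.0546i - 0.5431j - 0.0817k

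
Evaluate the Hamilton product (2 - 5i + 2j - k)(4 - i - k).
2 - 24i + 4j - 4k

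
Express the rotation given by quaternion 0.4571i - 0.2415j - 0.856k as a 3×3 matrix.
[[-0.5821, -0.2208, -0.7826], [-0.2208, -0.8834, 0.4134], [-0.7826, 0.4134, 0.4655]]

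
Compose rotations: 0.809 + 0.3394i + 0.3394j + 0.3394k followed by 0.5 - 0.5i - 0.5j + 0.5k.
0.5742 - 0.5742i + 0.1046j + 0.5742k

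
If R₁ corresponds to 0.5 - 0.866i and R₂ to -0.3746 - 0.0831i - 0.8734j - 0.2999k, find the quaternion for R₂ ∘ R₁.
-0.2593 + 0.2829i - 0.177j - 0.9063k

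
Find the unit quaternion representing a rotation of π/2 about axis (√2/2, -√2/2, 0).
0.7071 + 0.5i - 0.5j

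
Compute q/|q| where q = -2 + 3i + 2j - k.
-0.4714 + 0.7071i + 0.4714j - 0.2357k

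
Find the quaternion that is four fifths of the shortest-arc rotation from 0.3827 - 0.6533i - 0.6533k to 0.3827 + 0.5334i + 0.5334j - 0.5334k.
0.4601 + 0.3042i + 0.4897j - 0.6753k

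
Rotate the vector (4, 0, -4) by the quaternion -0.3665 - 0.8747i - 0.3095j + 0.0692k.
(2.772, 4.699, 1.495)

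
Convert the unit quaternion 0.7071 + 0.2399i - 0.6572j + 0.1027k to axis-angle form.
axis = (0.3393, -0.9294, 0.1452), θ = π/2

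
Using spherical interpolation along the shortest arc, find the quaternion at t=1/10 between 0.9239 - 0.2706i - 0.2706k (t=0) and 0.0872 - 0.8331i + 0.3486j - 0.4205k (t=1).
0.8803 - 0.3588i + 0.0436j - 0.3072k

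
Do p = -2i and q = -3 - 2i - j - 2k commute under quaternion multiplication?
No: pq = -4 + 6i - 4j + 2k ≠ -4 + 6i + 4j - 2k = qp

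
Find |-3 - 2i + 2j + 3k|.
√26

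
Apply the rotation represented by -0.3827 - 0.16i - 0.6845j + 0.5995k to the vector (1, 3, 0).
(1.378, 0.45, -2.811)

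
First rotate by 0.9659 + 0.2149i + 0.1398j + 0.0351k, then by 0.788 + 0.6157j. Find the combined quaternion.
0.6751 + 0.191i + 0.7049j - 0.1047k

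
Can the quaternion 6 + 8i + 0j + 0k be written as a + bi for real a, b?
Yes. The quaternion 6 + 8i has j- and k-coefficients y = z = 0, so it lies in the complex subalgebra spanned by 1 and i.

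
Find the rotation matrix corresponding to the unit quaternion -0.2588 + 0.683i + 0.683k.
[[0.067, 0.3535, 0.933], [-0.3535, -0.866, 0.3535], [0.933, -0.3535, 0.067]]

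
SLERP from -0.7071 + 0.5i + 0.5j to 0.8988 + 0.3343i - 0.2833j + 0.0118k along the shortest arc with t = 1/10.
-0.758 + 0.4242i + 0.4954j - 0.0014k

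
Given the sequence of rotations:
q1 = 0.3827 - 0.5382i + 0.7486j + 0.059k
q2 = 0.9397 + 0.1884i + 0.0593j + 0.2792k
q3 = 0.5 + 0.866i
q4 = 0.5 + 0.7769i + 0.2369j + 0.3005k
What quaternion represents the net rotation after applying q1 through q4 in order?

q2 · q1 = 0.4002 - 0.6392i + 0.5648j + 0.3352k
q3 · q2 · q1 = 0.7536 + 0.027i - 0.0079j + 0.6567k
q4 · q3 · q2 · q1 = 0.1604 + 0.7569i - 0.3275j + 0.5423k
0.1604 + 0.7569i - 0.3275j + 0.5423k


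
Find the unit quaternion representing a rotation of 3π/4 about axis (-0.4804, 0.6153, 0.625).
0.3827 - 0.4438i + 0.5685j + 0.5774k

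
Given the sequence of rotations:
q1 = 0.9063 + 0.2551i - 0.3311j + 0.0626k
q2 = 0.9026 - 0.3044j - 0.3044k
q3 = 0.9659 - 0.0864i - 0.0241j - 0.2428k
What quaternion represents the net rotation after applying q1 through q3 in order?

q2 · q1 = 0.7363 + 0.1104i - 0.6524j - 0.1417k
q3 · q2 · q1 = 0.6706 - 0.112i - 0.6869j - 0.2566k
0.6706 - 0.112i - 0.6869j - 0.2566k


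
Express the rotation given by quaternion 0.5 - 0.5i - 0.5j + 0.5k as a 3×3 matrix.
[[0, 0, -1], [1, 0, 0], [0, -1, 0]]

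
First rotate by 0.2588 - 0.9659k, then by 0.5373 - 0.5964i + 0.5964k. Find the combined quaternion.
0.7151 - 0.1543i - 0.5761j - 0.3646k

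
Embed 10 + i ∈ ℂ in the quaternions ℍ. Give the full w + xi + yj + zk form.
10 + i + 0j + 0k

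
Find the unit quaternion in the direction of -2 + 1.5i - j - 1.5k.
-0.6489 + 0.4867i - 0.3244j - 0.4867k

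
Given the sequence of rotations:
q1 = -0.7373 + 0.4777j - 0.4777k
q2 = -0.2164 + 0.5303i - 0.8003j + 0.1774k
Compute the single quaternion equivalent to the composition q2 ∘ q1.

q2 · q1 = 0.6266 - 0.0934i + 0.74j + 0.2259k
0.6266 - 0.0934i + 0.74j + 0.2259k
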